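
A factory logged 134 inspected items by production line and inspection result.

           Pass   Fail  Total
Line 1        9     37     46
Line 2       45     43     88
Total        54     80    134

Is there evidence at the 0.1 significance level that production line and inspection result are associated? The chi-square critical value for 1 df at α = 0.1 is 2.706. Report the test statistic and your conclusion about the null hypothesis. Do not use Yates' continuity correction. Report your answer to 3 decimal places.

12.515; reject H₀

Grand total N = 134.
Expected counts (row total × column total / N):
  Line 1, Pass: 46×54/134 = 18.5373
  Line 1, Fail: 46×80/134 = 27.4627
  Line 2, Pass: 88×54/134 = 35.4627
  Line 2, Fail: 88×80/134 = 52.5373
Contributions (O − E)²/E:
  (9 − 18.5373)²/18.5373 = 4.9069
  (37 − 27.4627)²/27.4627 = 3.3121
  (45 − 35.4627)²/35.4627 = 2.5650
  (43 − 52.5373)²/52.5373 = 1.7313
χ² = 4.9069 + 3.3121 + 2.5650 + 1.7313 = 12.515
df = (2−1)(2−1) = 1. Since 12.515 > 2.706, reject the null hypothesis of independence at α = 0.1.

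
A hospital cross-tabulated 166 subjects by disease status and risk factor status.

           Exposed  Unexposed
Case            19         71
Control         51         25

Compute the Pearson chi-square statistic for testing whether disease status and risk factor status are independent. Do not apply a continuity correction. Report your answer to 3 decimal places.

Row totals: 90, 76. Column totals: 70, 96. Grand total N = 166.
Expected counts (row total × column total / N):
  Case, Exposed: 90×70/166 = 37.9518
  Case, Unexposed: 90×96/166 = 52.0482
  Control, Exposed: 76×70/166 = 32.0482
  Control, Unexposed: 76×96/166 = 43.9518
Contributions (O − E)²/E:
  (19 − 37.9518)²/37.9518 = 9.4639
  (71 − 52.0482)²/52.0482 = 6.9007
  (51 − 32.0482)²/32.0482 = 11.2072
  (25 − 43.9518)²/43.9518 = 8.1719
χ² = 9.4639 + 6.9007 + 11.2072 + 8.1719 = 35.744

35.744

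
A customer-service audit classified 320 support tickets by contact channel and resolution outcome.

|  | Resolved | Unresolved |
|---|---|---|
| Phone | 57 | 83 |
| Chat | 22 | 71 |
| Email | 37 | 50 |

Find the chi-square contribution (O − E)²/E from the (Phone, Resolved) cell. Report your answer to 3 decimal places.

0.770

Row total (Phone) = 140; column total (Resolved) = 116; N = 320.
Expected count E = 140 × 116 / 320 = 50.7500.
Contribution = (O − E)²/E = (57 − 50.7500)² / 50.7500 = 0.770.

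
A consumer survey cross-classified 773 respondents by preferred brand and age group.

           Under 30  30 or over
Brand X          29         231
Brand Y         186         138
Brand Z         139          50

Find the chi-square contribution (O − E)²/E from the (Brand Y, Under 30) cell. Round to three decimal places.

Row total (Brand Y) = 324; column total (Under 30) = 354; N = 773.
Expected count E = 324 × 354 / 773 = 148.3777.
Contribution = (O − E)²/E = (186 − 148.3777)² / 148.3777 = 9.539.

9.539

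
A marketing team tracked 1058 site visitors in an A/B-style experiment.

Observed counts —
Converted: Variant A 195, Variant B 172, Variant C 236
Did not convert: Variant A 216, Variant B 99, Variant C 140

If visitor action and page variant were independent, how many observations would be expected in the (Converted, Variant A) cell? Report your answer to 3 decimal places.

Row total (Converted) = 603; column total (Variant A) = 411; grand total N = 1058.
Expected count = (row total × column total) / N = 603 × 411 / 1058 = 234.247.

234.247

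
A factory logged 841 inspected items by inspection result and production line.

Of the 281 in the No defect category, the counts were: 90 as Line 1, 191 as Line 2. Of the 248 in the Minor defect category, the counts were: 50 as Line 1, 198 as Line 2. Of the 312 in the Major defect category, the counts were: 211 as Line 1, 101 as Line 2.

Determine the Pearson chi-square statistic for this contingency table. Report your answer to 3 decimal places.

Row totals: 281, 248, 312. Column totals: 351, 490. Grand total N = 841.
Expected counts (row total × column total / N):
  No defect, Line 1: 281×351/841 = 117.2782
  No defect, Line 2: 281×490/841 = 163.7218
  Minor defect, Line 1: 248×351/841 = 103.5054
  Minor defect, Line 2: 248×490/841 = 144.4946
  Major defect, Line 1: 312×351/841 = 130.2164
  Major defect, Line 2: 312×490/841 = 181.7836
Contributions (O − E)²/E:
  (90 − 117.2782)²/117.2782 = 6.3447
  (191 − 163.7218)²/163.7218 = 4.5449
  (50 − 103.5054)²/103.5054 = 27.6587
  (198 − 144.4946)²/144.4946 = 19.8127
  (211 − 130.2164)²/130.2164 = 50.1165
  (101 − 181.7836)²/181.7836 = 35.8998
χ² = 6.3447 + 4.5449 + 27.6587 + 19.8127 + 50.1165 + 35.8998 = 144.377

144.377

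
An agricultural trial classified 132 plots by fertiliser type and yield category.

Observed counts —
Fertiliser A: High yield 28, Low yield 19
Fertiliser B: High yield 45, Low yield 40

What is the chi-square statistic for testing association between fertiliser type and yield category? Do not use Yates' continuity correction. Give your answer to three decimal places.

Row totals: 47, 85. Column totals: 73, 59. Grand total N = 132.
Expected counts (row total × column total / N):
  Fertiliser A, High yield: 47×73/132 = 25.9924
  Fertiliser A, Low yield: 47×59/132 = 21.0076
  Fertiliser B, High yield: 85×73/132 = 47.0076
  Fertiliser B, Low yield: 85×59/132 = 37.9924
Contributions (O − E)²/E:
  (28 − 25.9924)²/25.9924 = 0.1551
  (19 − 21.0076)²/21.0076 = 0.1919
  (45 − 47.0076)²/47.0076 = 0.0857
  (40 − 37.9924)²/37.9924 = 0.1061
χ² = 0.1551 + 0.1919 + 0.0857 + 0.1061 = 0.539

0.539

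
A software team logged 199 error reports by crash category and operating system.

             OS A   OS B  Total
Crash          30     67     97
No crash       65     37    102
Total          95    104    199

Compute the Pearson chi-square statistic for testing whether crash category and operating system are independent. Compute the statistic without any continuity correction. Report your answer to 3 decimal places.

Grand total N = 199.
Expected counts (row total × column total / N):
  Crash, OS A: 97×95/199 = 46.3065
  Crash, OS B: 97×104/199 = 50.6935
  No crash, OS A: 102×95/199 = 48.6935
  No crash, OS B: 102×104/199 = 53.3065
Contributions (O − E)²/E:
  (30 − 46.3065)²/46.3065 = 5.7422
  (67 − 50.6935)²/50.6935 = 5.2453
  (65 − 48.6935)²/48.6935 = 5.4607
  (37 − 53.3065)²/53.3065 = 4.9882
χ² = 5.7422 + 5.2453 + 5.4607 + 4.9882 = 21.436

21.436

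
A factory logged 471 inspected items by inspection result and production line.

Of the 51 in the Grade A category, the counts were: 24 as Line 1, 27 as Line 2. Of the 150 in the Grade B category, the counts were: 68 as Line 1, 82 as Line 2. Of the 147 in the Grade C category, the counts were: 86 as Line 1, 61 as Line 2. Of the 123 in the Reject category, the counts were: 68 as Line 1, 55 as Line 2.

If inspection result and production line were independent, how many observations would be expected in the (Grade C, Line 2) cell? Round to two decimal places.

Row total (Grade C) = 147; column total (Line 2) = 225; grand total N = 471.
Expected count = (row total × column total) / N = 147 × 225 / 471 = 70.22.

70.22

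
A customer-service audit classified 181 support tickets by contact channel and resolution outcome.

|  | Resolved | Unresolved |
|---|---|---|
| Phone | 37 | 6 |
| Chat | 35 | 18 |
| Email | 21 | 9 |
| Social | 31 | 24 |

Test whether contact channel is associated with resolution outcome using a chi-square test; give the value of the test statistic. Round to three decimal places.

Row totals: 43, 53, 30, 55. Column totals: 124, 57. Grand total N = 181.
Expected counts (row total × column total / N):
  Phone, Resolved: 43×124/181 = 29.4586
  Phone, Unresolved: 43×57/181 = 13.5414
  Chat, Resolved: 53×124/181 = 36.3094
  Chat, Unresolved: 53×57/181 = 16.6906
  Email, Resolved: 30×124/181 = 20.5525
  Email, Unresolved: 30×57/181 = 9.4475
  Social, Resolved: 55×124/181 = 37.6796
  Social, Unresolved: 55×57/181 = 17.3204
Contributions (O − E)²/E:
  (37 − 29.4586)²/29.4586 = 1.9306
  (6 − 13.5414)²/13.5414 = 4.1999
  (35 − 36.3094)²/36.3094 = 0.0472
  (18 − 16.6906)²/16.6906 = 0.1027
  (21 − 20.5525)²/20.5525 = 0.0097
  (9 − 9.4475)²/9.4475 = 0.0212
  (31 − 37.6796)²/37.6796 = 1.1841
  (24 − 17.3204)²/17.3204 = 2.5760
χ² = 1.9306 + 4.1999 + 0.0472 + 0.1027 + 0.0097 + 0.0212 + 1.1841 + 2.5760 = 10.071

10.071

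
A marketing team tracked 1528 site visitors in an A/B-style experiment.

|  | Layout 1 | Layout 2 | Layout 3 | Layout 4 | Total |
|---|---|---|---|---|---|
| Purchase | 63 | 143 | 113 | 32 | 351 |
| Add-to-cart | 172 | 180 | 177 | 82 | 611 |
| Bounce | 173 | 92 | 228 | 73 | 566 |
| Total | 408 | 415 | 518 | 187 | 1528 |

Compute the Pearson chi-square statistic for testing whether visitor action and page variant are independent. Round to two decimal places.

Grand total N = 1528.
Expected counts (row total × column total / N):
  Purchase, Layout 1: 351×408/1528 = 93.723
  Purchase, Layout 2: 351×415/1528 = 95.330
  Purchase, Layout 3: 351×518/1528 = 118.991
  Purchase, Layout 4: 351×187/1528 = 42.956
  Add-to-cart, Layout 1: 611×408/1528 = 163.147
  Add-to-cart, Layout 2: 611×415/1528 = 165.946
  Add-to-cart, Layout 3: 611×518/1528 = 207.132
  Add-to-cart, Layout 4: 611×187/1528 = 74.776
  Bounce, Layout 1: 566×408/1528 = 151.131
  Bounce, Layout 2: 566×415/1528 = 153.724
  Bounce, Layout 3: 566×518/1528 = 191.877
  Bounce, Layout 4: 566×187/1528 = 69.268
Contributions (O − E)²/E:
  (63 − 93.723)²/93.723 = 10.0712
  (143 − 95.330)²/95.330 = 23.8375
  (113 − 118.991)²/118.991 = 0.3016
  (32 − 42.956)²/42.956 = 2.7943
  (172 − 163.147)²/163.147 = 0.4804
  (180 − 165.946)²/165.946 = 1.1902
  (177 − 207.132)²/207.132 = 4.3834
  (82 − 74.776)²/74.776 = 0.6979
  (173 − 151.131)²/151.131 = 3.1645
  (92 − 153.724)²/153.724 = 24.7837
  (228 − 191.877)²/191.877 = 6.8006
  (73 − 69.268)²/69.268 = 0.2011
χ² = 10.0712 + 23.8375 + 0.3016 + 2.7943 + 0.4804 + 1.1902 + 4.3834 + 0.6979 + 3.1645 + 24.7837 + 6.8006 + 0.2011 = 78.71

78.71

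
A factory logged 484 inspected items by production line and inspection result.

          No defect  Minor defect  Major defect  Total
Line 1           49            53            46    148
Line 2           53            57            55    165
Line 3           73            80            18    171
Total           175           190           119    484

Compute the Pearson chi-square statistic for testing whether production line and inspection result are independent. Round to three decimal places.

Grand total N = 484.
Expected counts (row total × column total / N):
  Line 1, No defect: 148×175/484 = 53.5124
  Line 1, Minor defect: 148×190/484 = 58.0992
  Line 1, Major defect: 148×119/484 = 36.3884
  Line 2, No defect: 165×175/484 = 59.6591
  Line 2, Minor defect: 165×190/484 = 64.7727
  Line 2, Major defect: 165×119/484 = 40.5682
  Line 3, No defect: 171×175/484 = 61.8285
  Line 3, Minor defect: 171×190/484 = 67.1281
  Line 3, Major defect: 171×119/484 = 42.0434
Contributions (O − E)²/E:
  (49 − 53.5124)²/53.5124 = 0.3805
  (53 − 58.0992)²/58.0992 = 0.4475
  (46 − 36.3884)²/36.3884 = 2.5388
  (53 − 59.6591)²/59.6591 = 0.7433
  (57 − 64.7727)²/64.7727 = 0.9327
  (55 − 40.5682)²/40.5682 = 5.1340
  (73 − 61.8285)²/61.8285 = 2.0185
  (80 − 67.1281)²/67.1281 = 2.4682
  (18 − 42.0434)²/42.0434 = 13.7497
χ² = 0.3805 + 0.4475 + 2.5388 + 0.7433 + 0.9327 + 5.1340 + 2.0185 + 2.4682 + 13.7497 = 28.413

28.413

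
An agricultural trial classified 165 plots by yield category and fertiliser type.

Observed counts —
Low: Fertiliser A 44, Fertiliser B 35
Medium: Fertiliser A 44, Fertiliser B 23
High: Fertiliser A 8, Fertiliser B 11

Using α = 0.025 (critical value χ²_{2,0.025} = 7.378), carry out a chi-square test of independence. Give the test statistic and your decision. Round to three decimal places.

Row totals: 79, 67, 19. Column totals: 96, 69. Grand total N = 165.
Expected counts (row total × column total / N):
  Low, Fertiliser A: 79×96/165 = 45.9636
  Low, Fertiliser B: 79×69/165 = 33.0364
  Medium, Fertiliser A: 67×96/165 = 38.9818
  Medium, Fertiliser B: 67×69/165 = 28.0182
  High, Fertiliser A: 19×96/165 = 11.0545
  High, Fertiliser B: 19×69/165 = 7.9455
Contributions (O − E)²/E:
  (44 − 45.9636)²/45.9636 = 0.0839
  (35 − 33.0364)²/33.0364 = 0.1167
  (44 − 38.9818)²/38.9818 = 0.6460
  (23 − 28.0182)²/28.0182 = 0.8988
  (8 − 11.0545)²/11.0545 = 0.8440
  (11 − 7.9455)²/7.9455 = 1.1742
χ² = 0.0839 + 0.1167 + 0.6460 + 0.8988 + 0.8440 + 1.1742 = 3.764
df = (3−1)(2−1) = 2. Since 3.764 < 7.378, fail to reject the null hypothesis of independence at α = 0.025.

3.764; fail to reject H₀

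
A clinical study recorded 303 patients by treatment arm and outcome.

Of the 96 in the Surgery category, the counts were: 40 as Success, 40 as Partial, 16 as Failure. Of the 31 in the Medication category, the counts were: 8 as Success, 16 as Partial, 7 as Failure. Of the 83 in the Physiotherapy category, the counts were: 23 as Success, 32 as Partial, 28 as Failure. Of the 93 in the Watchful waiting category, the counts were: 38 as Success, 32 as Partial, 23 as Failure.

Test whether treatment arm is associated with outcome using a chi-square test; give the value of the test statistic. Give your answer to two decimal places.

Row totals: 96, 31, 83, 93. Column totals: 109, 120, 74. Grand total N = 303.
Expected counts (row total × column total / N):
  Surgery, Success: 96×109/303 = 34.535
  Surgery, Partial: 96×120/303 = 38.020
  Surgery, Failure: 96×74/303 = 23.446
  Medication, Success: 31×109/303 = 11.152
  Medication, Partial: 31×120/303 = 12.277
  Medication, Failure: 31×74/303 = 7.571
  Physiotherapy, Success: 83×109/303 = 29.858
  Physiotherapy, Partial: 83×120/303 = 32.871
  Physiotherapy, Failure: 83×74/303 = 20.271
  Watchful waiting, Success: 93×109/303 = 33.455
  Watchful waiting, Partial: 93×120/303 = 36.832
  Watchful waiting, Failure: 93×74/303 = 22.713
Contributions (O − E)²/E:
  (40 − 34.535)²/34.535 = 0.8648
  (40 − 38.020)²/38.020 = 0.1031
  (16 − 23.446)²/23.446 = 2.3647
  (8 − 11.152)²/11.152 = 0.8909
  (16 − 12.277)²/12.277 = 1.1290
  (7 − 7.571)²/7.571 = 0.0431
  (23 − 29.858)²/29.858 = 1.5752
  (32 − 32.871)²/32.871 = 0.0231
  (28 − 20.271)²/20.271 = 2.9469
  (38 − 33.455)²/33.455 = 0.6175
  (32 − 36.832)²/36.832 = 0.6339
  (23 − 22.713)²/22.713 = 0.0036
χ² = 0.8648 + 0.1031 + 2.3647 + 0.8909 + 1.1290 + 0.0431 + 1.5752 + 0.0231 + 2.9469 + 0.6175 + 0.6339 + 0.0036 = 11.20

11.20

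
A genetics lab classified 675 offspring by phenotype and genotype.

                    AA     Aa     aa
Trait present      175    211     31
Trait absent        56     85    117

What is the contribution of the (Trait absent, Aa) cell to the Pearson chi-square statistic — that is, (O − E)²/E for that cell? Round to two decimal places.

7.00

Row total (Trait absent) = 258; column total (Aa) = 296; N = 675.
Expected count E = 258 × 296 / 675 = 113.1378.
Contribution = (O − E)²/E = (85 − 113.1378)² / 113.1378 = 7.00.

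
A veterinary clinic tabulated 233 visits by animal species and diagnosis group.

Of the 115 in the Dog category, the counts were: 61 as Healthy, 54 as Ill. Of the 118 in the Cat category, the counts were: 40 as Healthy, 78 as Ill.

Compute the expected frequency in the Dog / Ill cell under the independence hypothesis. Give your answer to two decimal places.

65.15

Row total (Dog) = 115; column total (Ill) = 132; grand total N = 233.
Expected count = (row total × column total) / N = 115 × 132 / 233 = 65.15.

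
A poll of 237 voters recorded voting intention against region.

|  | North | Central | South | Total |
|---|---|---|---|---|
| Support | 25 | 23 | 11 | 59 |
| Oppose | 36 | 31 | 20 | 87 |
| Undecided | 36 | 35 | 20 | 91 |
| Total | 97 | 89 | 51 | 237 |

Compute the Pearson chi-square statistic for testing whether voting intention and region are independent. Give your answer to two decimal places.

0.54

Grand total N = 237.
Expected counts (row total × column total / N):
  Support, North: 59×97/237 = 24.148
  Support, Central: 59×89/237 = 22.156
  Support, South: 59×51/237 = 12.696
  Oppose, North: 87×97/237 = 35.608
  Oppose, Central: 87×89/237 = 32.671
  Oppose, South: 87×51/237 = 18.722
  Undecided, North: 91×97/237 = 37.245
  Undecided, Central: 91×89/237 = 34.173
  Undecided, South: 91×51/237 = 19.582
Contributions (O − E)²/E:
  (25 − 24.148)²/24.148 = 0.0301
  (23 − 22.156)²/22.156 = 0.0322
  (11 − 12.696)²/12.696 = 0.2266
  (36 − 35.608)²/35.608 = 0.0043
  (31 − 32.671)²/32.671 = 0.0855
  (20 − 18.722)²/18.722 = 0.0872
  (36 − 37.245)²/37.245 = 0.0416
  (35 − 34.173)²/34.173 = 0.0200
  (20 − 19.582)²/19.582 = 0.0089
χ² = 0.0301 + 0.0322 + 0.2266 + 0.0043 + 0.0855 + 0.0872 + 0.0416 + 0.0200 + 0.0089 = 0.54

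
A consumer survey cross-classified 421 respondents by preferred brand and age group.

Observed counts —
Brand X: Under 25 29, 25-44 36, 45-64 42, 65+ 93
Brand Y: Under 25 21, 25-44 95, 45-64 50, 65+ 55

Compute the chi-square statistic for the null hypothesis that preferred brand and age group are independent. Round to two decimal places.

Row totals: 200, 221. Column totals: 50, 131, 92, 148. Grand total N = 421.
Expected counts (row total × column total / N):
  Brand X, Under 25: 200×50/421 = 23.753
  Brand X, 25-44: 200×131/421 = 62.233
  Brand X, 45-64: 200×92/421 = 43.705
  Brand X, 65+: 200×148/421 = 70.309
  Brand Y, Under 25: 221×50/421 = 26.247
  Brand Y, 25-44: 221×131/421 = 68.767
  Brand Y, 45-64: 221×92/421 = 48.295
  Brand Y, 65+: 221×148/421 = 77.691
Contributions (O − E)²/E:
  (29 − 23.753)²/23.753 = 1.1591
  (36 − 62.233)²/62.233 = 11.0580
  (42 − 43.705)²/43.705 = 0.0665
  (93 − 70.309)²/70.309 = 7.3231
  (21 − 26.247)²/26.247 = 1.0489
  (95 − 68.767)²/68.767 = 10.0073
  (50 − 48.295)²/48.295 = 0.0602
  (55 − 77.691)²/77.691 = 6.6273
χ² = 1.1591 + 11.0580 + 0.0665 + 7.3231 + 1.0489 + 10.0073 + 0.0602 + 6.6273 = 37.35

37.35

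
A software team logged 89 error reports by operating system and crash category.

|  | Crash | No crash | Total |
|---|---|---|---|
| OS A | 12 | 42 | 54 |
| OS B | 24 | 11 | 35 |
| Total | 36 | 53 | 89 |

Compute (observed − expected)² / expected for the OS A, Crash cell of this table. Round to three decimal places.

4.435

Row total (OS A) = 54; column total (Crash) = 36; N = 89.
Expected count E = 54 × 36 / 89 = 21.8427.
Contribution = (O − E)²/E = (12 − 21.8427)² / 21.8427 = 4.435.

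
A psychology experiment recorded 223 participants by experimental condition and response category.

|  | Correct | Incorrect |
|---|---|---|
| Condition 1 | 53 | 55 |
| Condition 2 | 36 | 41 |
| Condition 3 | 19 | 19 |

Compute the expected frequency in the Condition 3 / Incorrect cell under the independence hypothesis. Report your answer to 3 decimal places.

19.596

Row total (Condition 3) = 38; column total (Incorrect) = 115; grand total N = 223.
Expected count = (row total × column total) / N = 38 × 115 / 223 = 19.596.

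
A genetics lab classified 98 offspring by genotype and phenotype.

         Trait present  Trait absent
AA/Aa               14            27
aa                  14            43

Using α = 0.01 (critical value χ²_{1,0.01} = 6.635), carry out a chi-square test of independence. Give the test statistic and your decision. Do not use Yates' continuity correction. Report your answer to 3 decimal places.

1.074; fail to reject H₀

Row totals: 41, 57. Column totals: 28, 70. Grand total N = 98.
Expected counts (row total × column total / N):
  AA/Aa, Trait present: 41×28/98 = 11.7143
  AA/Aa, Trait absent: 41×70/98 = 29.2857
  aa, Trait present: 57×28/98 = 16.2857
  aa, Trait absent: 57×70/98 = 40.7143
Contributions (O − E)²/E:
  (14 − 11.7143)²/11.7143 = 0.4460
  (27 − 29.2857)²/29.2857 = 0.1784
  (14 − 16.2857)²/16.2857 = 0.3208
  (43 − 40.7143)²/40.7143 = 0.1283
χ² = 0.4460 + 0.1784 + 0.3208 + 0.1283 = 1.074
df = (2−1)(2−1) = 1. Since 1.074 < 6.635, fail to reject the null hypothesis of independence at α = 0.01.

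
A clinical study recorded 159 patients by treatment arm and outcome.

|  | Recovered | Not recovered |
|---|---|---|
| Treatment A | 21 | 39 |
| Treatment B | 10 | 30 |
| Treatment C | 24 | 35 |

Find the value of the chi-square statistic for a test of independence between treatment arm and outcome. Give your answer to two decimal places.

2.60

Row totals: 60, 40, 59. Column totals: 55, 104. Grand total N = 159.
Expected counts (row total × column total / N):
  Treatment A, Recovered: 60×55/159 = 20.755
  Treatment A, Not recovered: 60×104/159 = 39.245
  Treatment B, Recovered: 40×55/159 = 13.836
  Treatment B, Not recovered: 40×104/159 = 26.164
  Treatment C, Recovered: 59×55/159 = 20.409
  Treatment C, Not recovered: 59×104/159 = 38.591
Contributions (O − E)²/E:
  (21 − 20.755)²/20.755 = 0.0029
  (39 − 39.245)²/39.245 = 0.0015
  (10 − 13.836)²/13.836 = 1.0635
  (30 − 26.164)²/26.164 = 0.5624
  (24 − 20.409)²/20.409 = 0.6318
  (35 − 38.591)²/38.591 = 0.3342
χ² = 0.0029 + 0.0015 + 1.0635 + 0.5624 + 0.6318 + 0.3342 = 2.60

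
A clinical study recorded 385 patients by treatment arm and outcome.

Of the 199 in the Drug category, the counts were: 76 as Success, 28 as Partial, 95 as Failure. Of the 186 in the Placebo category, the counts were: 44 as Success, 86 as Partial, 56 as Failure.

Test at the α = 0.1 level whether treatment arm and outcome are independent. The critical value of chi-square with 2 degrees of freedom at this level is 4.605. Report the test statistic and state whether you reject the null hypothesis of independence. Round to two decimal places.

Row totals: 199, 186. Column totals: 120, 114, 151. Grand total N = 385.
Expected counts (row total × column total / N):
  Drug, Success: 199×120/385 = 62.026
  Drug, Partial: 199×114/385 = 58.925
  Drug, Failure: 199×151/385 = 78.049
  Placebo, Success: 186×120/385 = 57.974
  Placebo, Partial: 186×114/385 = 55.075
  Placebo, Failure: 186×151/385 = 72.951
Contributions (O − E)²/E:
  (76 − 62.026)²/62.026 = 3.1482
  (28 − 58.925)²/58.925 = 16.2300
  (95 − 78.049)²/78.049 = 3.6815
  (44 − 57.974)²/57.974 = 3.3683
  (86 − 55.075)²/55.075 = 17.3646
  (56 − 72.951)²/72.951 = 3.9388
χ² = 3.1482 + 16.2300 + 3.6815 + 3.3683 + 17.3646 + 3.9388 = 47.73
df = (2−1)(3−1) = 2. Since 47.73 > 4.605, reject the null hypothesis of independence at α = 0.1.

47.73; reject H₀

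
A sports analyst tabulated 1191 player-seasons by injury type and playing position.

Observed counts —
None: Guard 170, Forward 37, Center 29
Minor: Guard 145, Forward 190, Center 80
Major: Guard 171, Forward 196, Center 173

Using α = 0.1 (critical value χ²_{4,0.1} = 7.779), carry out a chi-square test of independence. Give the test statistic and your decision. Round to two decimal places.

141.77; reject H₀

Row totals: 236, 415, 540. Column totals: 486, 423, 282. Grand total N = 1191.
Expected counts (row total × column total / N):
  None, Guard: 236×486/1191 = 96.302
  None, Forward: 236×423/1191 = 83.819
  None, Center: 236×282/1191 = 55.879
  Minor, Guard: 415×486/1191 = 169.345
  Minor, Forward: 415×423/1191 = 147.393
  Minor, Center: 415×282/1191 = 98.262
  Major, Guard: 540×486/1191 = 220.353
  Major, Forward: 540×423/1191 = 191.788
  Major, Center: 540×282/1191 = 127.859
Contributions (O − E)²/E:
  (170 − 96.302)²/96.302 = 56.3996
  (37 − 83.819)²/83.819 = 26.1518
  (29 − 55.879)²/55.879 = 12.9294
  (145 − 169.345)²/169.345 = 3.4998
  (190 − 147.393)²/147.393 = 12.3164
  (80 − 98.262)²/98.262 = 3.3940
  (171 − 220.353)²/220.353 = 11.0537
  (196 − 191.788)²/191.788 = 0.0925
  (173 − 127.859)²/127.859 = 15.9372
χ² = 56.3996 + 26.1518 + 12.9294 + 3.4998 + 12.3164 + 3.3940 + 11.0537 + 0.0925 + 15.9372 = 141.77
df = (3−1)(3−1) = 4. Since 141.77 > 7.779, reject the null hypothesis of independence at α = 0.1.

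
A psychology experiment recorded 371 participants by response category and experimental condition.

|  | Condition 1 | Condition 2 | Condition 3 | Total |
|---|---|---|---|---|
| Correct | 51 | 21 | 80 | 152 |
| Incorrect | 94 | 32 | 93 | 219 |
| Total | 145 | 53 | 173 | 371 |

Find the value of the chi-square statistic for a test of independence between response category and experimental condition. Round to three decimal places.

Grand total N = 371.
Expected counts (row total × column total / N):
  Correct, Condition 1: 152×145/371 = 59.4070
  Correct, Condition 2: 152×53/371 = 21.7143
  Correct, Condition 3: 152×173/371 = 70.8787
  Incorrect, Condition 1: 219×145/371 = 85.5930
  Incorrect, Condition 2: 219×53/371 = 31.2857
  Incorrect, Condition 3: 219×173/371 = 102.1213
Contributions (O − E)²/E:
  (51 − 59.4070)²/59.4070 = 1.1897
  (21 − 21.7143)²/21.7143 = 0.0235
  (80 − 70.8787)²/70.8787 = 1.1738
  (94 − 85.5930)²/85.5930 = 0.8257
  (32 − 31.2857)²/31.2857 = 0.0163
  (93 − 102.1213)²/102.1213 = 0.8147
χ² = 1.1897 + 0.0235 + 1.1738 + 0.8257 + 0.0163 + 0.8147 = 4.044

4.044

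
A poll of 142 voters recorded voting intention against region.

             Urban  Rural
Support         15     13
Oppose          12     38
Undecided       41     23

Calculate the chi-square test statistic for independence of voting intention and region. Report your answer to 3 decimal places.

Row totals: 28, 50, 64. Column totals: 68, 74. Grand total N = 142.
Expected counts (row total × column total / N):
  Support, Urban: 28×68/142 = 13.4085
  Support, Rural: 28×74/142 = 14.5915
  Oppose, Urban: 50×68/142 = 23.9437
  Oppose, Rural: 50×74/142 = 26.0563
  Undecided, Urban: 64×68/142 = 30.6479
  Undecided, Rural: 64×74/142 = 33.3521
Contributions (O − E)²/E:
  (15 − 13.4085)²/13.4085 = 0.1889
  (13 − 14.5915)²/14.5915 = 0.1736
  (12 − 23.9437)²/23.9437 = 5.9578
  (38 − 26.0563)²/26.0563 = 5.4748
  (41 − 30.6479)²/30.6479 = 3.4967
  (23 − 33.3521)²/33.3521 = 3.2132
χ² = 0.1889 + 0.1736 + 5.9578 + 5.4748 + 3.4967 + 3.2132 = 18.505

18.505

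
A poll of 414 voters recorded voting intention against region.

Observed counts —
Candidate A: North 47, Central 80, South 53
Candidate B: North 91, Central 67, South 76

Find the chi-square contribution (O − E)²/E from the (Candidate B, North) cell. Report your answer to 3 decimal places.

2.167

Row total (Candidate B) = 234; column total (North) = 138; N = 414.
Expected count E = 234 × 138 / 414 = 78.0000.
Contribution = (O − E)²/E = (91 − 78.0000)² / 78.0000 = 2.167.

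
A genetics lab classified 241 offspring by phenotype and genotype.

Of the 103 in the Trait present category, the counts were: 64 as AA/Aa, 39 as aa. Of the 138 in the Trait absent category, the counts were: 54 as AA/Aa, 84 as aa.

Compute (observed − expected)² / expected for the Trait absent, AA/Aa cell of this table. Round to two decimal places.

2.72

Row total (Trait absent) = 138; column total (AA/Aa) = 118; N = 241.
Expected count E = 138 × 118 / 241 = 67.568.
Contribution = (O − E)²/E = (54 − 67.568)² / 67.568 = 2.72.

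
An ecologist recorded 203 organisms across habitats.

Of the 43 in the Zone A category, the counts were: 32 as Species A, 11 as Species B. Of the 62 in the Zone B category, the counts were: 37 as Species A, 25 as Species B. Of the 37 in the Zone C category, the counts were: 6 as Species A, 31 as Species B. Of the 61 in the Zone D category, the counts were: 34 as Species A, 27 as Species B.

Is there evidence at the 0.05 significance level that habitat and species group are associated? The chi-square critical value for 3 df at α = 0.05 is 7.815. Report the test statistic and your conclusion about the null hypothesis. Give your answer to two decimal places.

Row totals: 43, 62, 37, 61. Column totals: 109, 94. Grand total N = 203.
Expected counts (row total × column total / N):
  Zone A, Species A: 43×109/203 = 23.0887
  Zone A, Species B: 43×94/203 = 19.9113
  Zone B, Species A: 62×109/203 = 33.2906
  Zone B, Species B: 62×94/203 = 28.7094
  Zone C, Species A: 37×109/203 = 19.8670
  Zone C, Species B: 37×94/203 = 17.1330
  Zone D, Species A: 61×109/203 = 32.7537
  Zone D, Species B: 61×94/203 = 28.2463
Contributions (O − E)²/E:
  (32 − 23.0887)²/23.0887 = 3.4394
  (11 − 19.9113)²/19.9113 = 3.9883
  (37 − 33.2906)²/33.2906 = 0.4133
  (25 − 28.7094)²/28.7094 = 0.4793
  (6 − 19.8670)²/19.8670 = 9.6791
  (31 − 17.1330)²/17.1330 = 11.2236
  (34 − 32.7537)²/32.7537 = 0.0474
  (27 − 28.2463)²/28.2463 = 0.0550
χ² = 3.4394 + 3.9883 + 0.4133 + 0.4793 + 9.6791 + 11.2236 + 0.0474 + 0.0550 = 29.33
df = (4−1)(2−1) = 3. Since 29.33 > 7.815, reject the null hypothesis of independence at α = 0.05.

29.33; reject H₀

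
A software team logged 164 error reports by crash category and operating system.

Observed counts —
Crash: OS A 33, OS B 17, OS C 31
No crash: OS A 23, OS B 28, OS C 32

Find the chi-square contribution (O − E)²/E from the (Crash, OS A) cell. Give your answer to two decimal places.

Row total (Crash) = 81; column total (OS A) = 56; N = 164.
Expected count E = 81 × 56 / 164 = 27.659.
Contribution = (O − E)²/E = (33 − 27.659)² / 27.659 = 1.03.

1.03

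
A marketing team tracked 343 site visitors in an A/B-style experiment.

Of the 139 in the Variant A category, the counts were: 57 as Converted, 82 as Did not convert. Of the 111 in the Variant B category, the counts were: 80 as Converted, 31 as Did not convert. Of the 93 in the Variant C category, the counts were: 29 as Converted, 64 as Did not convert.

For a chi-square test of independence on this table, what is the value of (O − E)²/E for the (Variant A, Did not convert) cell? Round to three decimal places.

1.471

Row total (Variant A) = 139; column total (Did not convert) = 177; N = 343.
Expected count E = 139 × 177 / 343 = 71.7289.
Contribution = (O − E)²/E = (82 − 71.7289)² / 71.7289 = 1.471.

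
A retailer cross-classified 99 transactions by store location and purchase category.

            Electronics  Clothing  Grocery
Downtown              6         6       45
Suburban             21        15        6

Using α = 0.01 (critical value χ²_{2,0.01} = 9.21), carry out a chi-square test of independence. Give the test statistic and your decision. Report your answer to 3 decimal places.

40.675; reject H₀

Row totals: 57, 42. Column totals: 27, 21, 51. Grand total N = 99.
Expected counts (row total × column total / N):
  Downtown, Electronics: 57×27/99 = 15.54545
  Downtown, Clothing: 57×21/99 = 12.09091
  Downtown, Grocery: 57×51/99 = 29.36364
  Suburban, Electronics: 42×27/99 = 11.45455
  Suburban, Clothing: 42×21/99 = 8.90909
  Suburban, Grocery: 42×51/99 = 21.63636
Contributions (O − E)²/E:
  (6 − 15.54545)²/15.54545 = 5.8612
  (6 − 12.09091)²/12.09091 = 3.0684
  (45 − 29.36364)²/29.36364 = 8.3265
  (21 − 11.45455)²/11.45455 = 7.9545
  (15 − 8.90909)²/8.90909 = 4.1642
  (6 − 21.63636)²/21.63636 = 11.3002
χ² = 5.8612 + 3.0684 + 8.3265 + 7.9545 + 4.1642 + 11.3002 = 40.675
df = (2−1)(3−1) = 2. Since 40.675 > 9.21, reject the null hypothesis of independence at α = 0.01.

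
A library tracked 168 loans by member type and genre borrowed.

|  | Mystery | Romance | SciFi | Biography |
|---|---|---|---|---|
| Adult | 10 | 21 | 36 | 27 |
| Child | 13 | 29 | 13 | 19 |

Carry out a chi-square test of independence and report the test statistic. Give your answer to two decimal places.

Row totals: 94, 74. Column totals: 23, 50, 49, 46. Grand total N = 168.
Expected counts (row total × column total / N):
  Adult, Mystery: 94×23/168 = 12.869
  Adult, Romance: 94×50/168 = 27.976
  Adult, SciFi: 94×49/168 = 27.417
  Adult, Biography: 94×46/168 = 25.738
  Child, Mystery: 74×23/168 = 10.131
  Child, Romance: 74×50/168 = 22.024
  Child, SciFi: 74×49/168 = 21.583
  Child, Biography: 74×46/168 = 20.262
Contributions (O − E)²/E:
  (10 − 12.869)²/12.869 = 0.6396
  (21 − 27.976)²/27.976 = 1.7395
  (36 − 27.417)²/27.417 = 2.6869
  (27 − 25.738)²/25.738 = 0.0619
  (13 − 10.131)²/10.131 = 0.8125
  (29 − 22.024)²/22.024 = 2.2096
  (13 − 21.583)²/21.583 = 3.4132
  (19 − 20.262)²/20.262 = 0.0786
χ² = 0.6396 + 1.7395 + 2.6869 + 0.0619 + 0.8125 + 2.2096 + 3.4132 + 0.0786 = 11.64

11.64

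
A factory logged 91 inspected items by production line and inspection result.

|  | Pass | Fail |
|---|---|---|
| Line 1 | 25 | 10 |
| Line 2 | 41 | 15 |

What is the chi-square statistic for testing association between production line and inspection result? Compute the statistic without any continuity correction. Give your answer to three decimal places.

0.034

Row totals: 35, 56. Column totals: 66, 25. Grand total N = 91.
Expected counts (row total × column total / N):
  Line 1, Pass: 35×66/91 = 25.3846
  Line 1, Fail: 35×25/91 = 9.6154
  Line 2, Pass: 56×66/91 = 40.6154
  Line 2, Fail: 56×25/91 = 15.3846
Contributions (O − E)²/E:
  (25 − 25.3846)²/25.3846 = 0.0058
  (10 − 9.6154)²/9.6154 = 0.0154
  (41 − 40.6154)²/40.6154 = 0.0036
  (15 − 15.3846)²/15.3846 = 0.0096
χ² = 0.0058 + 0.0154 + 0.0036 + 0.0096 = 0.034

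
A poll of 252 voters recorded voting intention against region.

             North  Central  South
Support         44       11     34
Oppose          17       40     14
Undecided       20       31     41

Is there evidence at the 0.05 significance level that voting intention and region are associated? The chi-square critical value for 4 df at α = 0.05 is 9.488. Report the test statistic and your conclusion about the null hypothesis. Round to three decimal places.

Row totals: 89, 71, 92. Column totals: 81, 82, 89. Grand total N = 252.
Expected counts (row total × column total / N):
  Support, North: 89×81/252 = 28.6071
  Support, Central: 89×82/252 = 28.9603
  Support, South: 89×89/252 = 31.4325
  Oppose, North: 71×81/252 = 22.8214
  Oppose, Central: 71×82/252 = 23.1032
  Oppose, South: 71×89/252 = 25.0754
  Undecided, North: 92×81/252 = 29.5714
  Undecided, Central: 92×82/252 = 29.9365
  Undecided, South: 92×89/252 = 32.4921
Contributions (O − E)²/E:
  (44 − 28.6071)²/28.6071 = 8.2826
  (11 − 28.9603)²/28.9603 = 11.1384
  (34 − 31.4325)²/31.4325 = 0.2097
  (17 − 22.8214)²/22.8214 = 1.4850
  (40 − 23.1032)²/23.1032 = 12.3577
  (14 − 25.0754)²/25.0754 = 4.8918
  (20 − 29.5714)²/29.5714 = 3.0980
  (31 − 29.9365)²/29.9365 = 0.0378
  (41 − 32.4921)²/32.4921 = 2.2278
χ² = 8.2826 + 11.1384 + 0.2097 + 1.4850 + 12.3577 + 4.8918 + 3.0980 + 0.0378 + 2.2278 = 43.729
df = (3−1)(3−1) = 4. Since 43.729 > 9.488, reject the null hypothesis of independence at α = 0.05.

43.729; reject H₀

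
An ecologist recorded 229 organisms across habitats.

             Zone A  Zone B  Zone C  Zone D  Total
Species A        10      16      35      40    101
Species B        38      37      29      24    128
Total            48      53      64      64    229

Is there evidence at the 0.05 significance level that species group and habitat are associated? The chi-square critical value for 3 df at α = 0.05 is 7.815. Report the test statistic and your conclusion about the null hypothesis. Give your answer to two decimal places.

26.40; reject H₀

Grand total N = 229.
Expected counts (row total × column total / N):
  Species A, Zone A: 101×48/229 = 21.170
  Species A, Zone B: 101×53/229 = 23.376
  Species A, Zone C: 101×64/229 = 28.227
  Species A, Zone D: 101×64/229 = 28.227
  Species B, Zone A: 128×48/229 = 26.830
  Species B, Zone B: 128×53/229 = 29.624
  Species B, Zone C: 128×64/229 = 35.773
  Species B, Zone D: 128×64/229 = 35.773
Contributions (O − E)²/E:
  (10 − 21.170)²/21.170 = 5.8937
  (16 − 23.376)²/23.376 = 2.3274
  (35 − 28.227)²/28.227 = 1.6252
  (40 − 28.227)²/28.227 = 4.9103
  (38 − 26.830)²/26.830 = 4.6504
  (37 − 29.624)²/29.624 = 1.8365
  (29 − 35.773)²/35.773 = 1.2824
  (24 − 35.773)²/35.773 = 3.8745
χ² = 5.8937 + 2.3274 + 1.6252 + 4.9103 + 4.6504 + 1.8365 + 1.2824 + 3.8745 = 26.40
df = (2−1)(4−1) = 3. Since 26.40 > 7.815, reject the null hypothesis of independence at α = 0.05.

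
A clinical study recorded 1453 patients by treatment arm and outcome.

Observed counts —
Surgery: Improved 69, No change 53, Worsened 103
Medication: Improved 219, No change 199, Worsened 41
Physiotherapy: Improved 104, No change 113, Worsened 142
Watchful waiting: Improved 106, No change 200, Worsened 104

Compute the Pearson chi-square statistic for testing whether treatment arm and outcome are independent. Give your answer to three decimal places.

Row totals: 225, 459, 359, 410. Column totals: 498, 565, 390. Grand total N = 1453.
Expected counts (row total × column total / N):
  Surgery, Improved: 225×498/1453 = 77.11631
  Surgery, No change: 225×565/1453 = 87.49140
  Surgery, Worsened: 225×390/1453 = 60.39229
  Medication, Improved: 459×498/1453 = 157.31727
  Medication, No change: 459×565/1453 = 178.48245
  Medication, Worsened: 459×390/1453 = 123.20028
  Physiotherapy, Improved: 359×498/1453 = 123.04336
  Physiotherapy, No change: 359×565/1453 = 139.59738
  Physiotherapy, Worsened: 359×390/1453 = 96.35926
  Watchful waiting, Improved: 410×498/1453 = 140.52306
  Watchful waiting, No change: 410×565/1453 = 159.42877
  Watchful waiting, Worsened: 410×390/1453 = 110.04818
Contributions (O − E)²/E:
  (69 − 77.11631)²/77.11631 = 0.8542
  (53 − 87.49140)²/87.49140 = 13.5974
  (103 − 60.39229)²/60.39229 = 30.0604
  (219 − 157.31727)²/157.31727 = 24.1853
  (199 − 178.48245)²/178.48245 = 2.3586
  (41 − 123.20028)²/123.20028 = 54.8447
  (104 − 123.04336)²/123.04336 = 2.9473
  (113 − 139.59738)²/139.59738 = 5.0676
  (142 − 96.35926)²/96.35926 = 21.6178
  (106 − 140.52306)²/140.52306 = 8.4815
  (200 − 159.42877)²/159.42877 = 10.3245
  (104 − 110.04818)²/110.04818 = 0.3324
χ² = 0.8542 + 13.5974 + 30.0604 + 24.1853 + 2.3586 + 54.8447 + 2.9473 + 5.0676 + 21.6178 + 8.4815 + 10.3245 + 0.3324 = 174.672

174.672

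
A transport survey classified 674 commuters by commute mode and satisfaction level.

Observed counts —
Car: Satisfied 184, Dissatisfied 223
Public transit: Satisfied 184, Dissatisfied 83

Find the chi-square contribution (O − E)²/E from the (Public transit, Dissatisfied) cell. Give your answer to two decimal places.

12.05

Row total (Public transit) = 267; column total (Dissatisfied) = 306; N = 674.
Expected count E = 267 × 306 / 674 = 121.220.
Contribution = (O − E)²/E = (83 − 121.220)² / 121.220 = 12.05.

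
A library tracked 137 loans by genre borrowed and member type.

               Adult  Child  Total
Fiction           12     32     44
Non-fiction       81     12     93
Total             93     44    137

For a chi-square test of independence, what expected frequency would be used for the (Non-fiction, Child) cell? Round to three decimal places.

29.869

Row total (Non-fiction) = 93; column total (Child) = 44; grand total N = 137.
Expected count = (row total × column total) / N = 93 × 44 / 137 = 29.869.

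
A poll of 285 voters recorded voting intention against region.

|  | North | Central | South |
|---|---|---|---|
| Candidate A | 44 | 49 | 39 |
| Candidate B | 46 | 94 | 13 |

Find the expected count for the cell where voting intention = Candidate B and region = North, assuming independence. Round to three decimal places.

48.316

Row total (Candidate B) = 153; column total (North) = 90; grand total N = 285.
Expected count = (row total × column total) / N = 153 × 90 / 285 = 48.316.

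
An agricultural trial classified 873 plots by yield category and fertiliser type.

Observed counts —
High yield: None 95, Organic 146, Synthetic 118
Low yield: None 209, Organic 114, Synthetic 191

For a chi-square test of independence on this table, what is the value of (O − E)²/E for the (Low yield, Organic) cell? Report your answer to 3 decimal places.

9.977

Row total (Low yield) = 514; column total (Organic) = 260; N = 873.
Expected count E = 514 × 260 / 873 = 153.0813.
Contribution = (O − E)²/E = (114 − 153.0813)² / 153.0813 = 9.977.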